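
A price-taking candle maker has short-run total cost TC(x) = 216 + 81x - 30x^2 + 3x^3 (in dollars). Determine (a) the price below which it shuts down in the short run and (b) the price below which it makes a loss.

Shutdown price = $6; break-even price = $45

AVC = 81 - 30x + 3x^2; minimized at x = 5, giving min AVC = $6. That is the shutdown price.
ATC = 216/x + 81 - 30x + 3x^2. Setting dATC/dx = −216/x^2 − 30 + 6x = 0 gives x = 6 (since 6·6^3 − 30·6^2 = 216).
min ATC = 216/6 + 81 − 30·6 + 3·6^2 = $45. That is the break-even price.
For $6 ≤ P < $45 the firm produces at a loss; below $6 it shuts down.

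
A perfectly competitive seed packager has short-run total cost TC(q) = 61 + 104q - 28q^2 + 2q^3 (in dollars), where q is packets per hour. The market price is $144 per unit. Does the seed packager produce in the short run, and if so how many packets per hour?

Produce at q = 10

From TC, MC = TC'(q) = 104 - 56q + 6q^2 and AVC = VC/q = 104 - 28q + 2q^2.
AVC hits its minimum where MC = AVC, at q = 7, giving min AVC = 104 - 28·7 + 2·7^2 = $6.
Since P = $144 ≥ min AVC = $6, price covers variable cost and the firm should produce.
Solving P = MC: -40 - 56q + 6q^2 = 0 ⇒ q = -2/3 or 10. On the upward-sloping branch, q* = 10.
Check: AVC at q = 10 is $24 ≤ P, so revenue covers variable cost.
Profit = P·q − TC = 144·10 − 301 = $1139.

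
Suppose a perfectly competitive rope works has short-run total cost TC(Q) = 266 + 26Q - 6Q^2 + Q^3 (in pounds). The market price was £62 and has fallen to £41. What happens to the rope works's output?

Output falls from 6 to 5

MC = 26 - 12Q + 3Q^2; the shutdown threshold is min AVC = £17 (at Q = 3).
With P = £62 above the shutdown price, P = MC gives Q = 6.
At P = £41 ≥ min AVC, set P = MC: Q = 5. The firm stays open but cuts output.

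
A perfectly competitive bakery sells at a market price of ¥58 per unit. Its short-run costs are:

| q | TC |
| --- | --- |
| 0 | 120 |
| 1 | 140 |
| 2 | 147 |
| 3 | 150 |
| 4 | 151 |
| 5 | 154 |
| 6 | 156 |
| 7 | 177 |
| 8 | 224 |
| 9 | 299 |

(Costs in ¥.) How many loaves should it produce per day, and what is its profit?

Tabulate TR − TC: q=0: -120; q=1: -82; q=2: -31; q=3: 24; q=4: 81; q=5: 136; q=6: 192; q=7: 229; q=8: 240; q=9: 223.
Profit is maximized at q = 8. AVC there is 104/8 = ¥13 ≤ P, so producing beats shutting down (which would give -¥120).

q = 8; profit = ¥240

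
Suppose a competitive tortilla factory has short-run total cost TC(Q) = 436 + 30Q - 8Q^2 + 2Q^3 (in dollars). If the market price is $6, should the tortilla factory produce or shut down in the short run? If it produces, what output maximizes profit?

Strip out fixed cost: VC = 30Q - 8Q^2 + 2Q^3. Then AVC = 30 - 8Q + 2Q^2 and MC = 30 - 16Q + 6Q^2.
AVC is minimized where dAVC/dQ = -8 + 4Q = 0, at Q = 2; min AVC = 30 - 8·2 + 2·2^2 = $22.
P = $6 lies below min AVC = $22; no output level covers variable cost.
Best response: produce nothing and absorb the $436 fixed cost.

Shut down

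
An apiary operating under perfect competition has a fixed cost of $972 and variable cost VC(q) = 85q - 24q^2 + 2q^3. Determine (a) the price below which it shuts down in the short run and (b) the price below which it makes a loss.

Shutdown price = $13; break-even price = $139

Shutdown price = min AVC. AVC = 85 - 24q + 2q^2, with vertex at q = 6 and minimum $13.
ATC = 972/q + 85 - 24q + 2q^2. Setting dATC/dq = −972/q^2 − 24 + 4q = 0 gives q = 9 (since 4·9^3 − 24·9^2 = 972).
min ATC = 972/9 + 85 − 24·9 + 2·9^2 = $139. That is the break-even price.
For $13 ≤ P < $139 the firm produces at a loss; below $13 it shuts down.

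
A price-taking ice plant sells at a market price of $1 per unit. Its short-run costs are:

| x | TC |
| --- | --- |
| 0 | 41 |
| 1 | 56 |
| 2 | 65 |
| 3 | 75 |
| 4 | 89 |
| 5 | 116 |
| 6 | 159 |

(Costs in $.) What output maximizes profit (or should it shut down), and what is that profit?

x = 0 (shut down); profit = -$41

Profit at each row (π = 1x − TC): x=0: -41; x=1: -55; x=2: -63; x=3: -72; x=4: -85; x=5: -111; x=6: -153.
Profit is highest at x = 0. Equivalently, the lowest AVC in the table is 34/3 ≈ $11.33 at x = 3, and P = $1 falls below it — price never covers variable cost, so the firm shuts down and loses only its fixed cost.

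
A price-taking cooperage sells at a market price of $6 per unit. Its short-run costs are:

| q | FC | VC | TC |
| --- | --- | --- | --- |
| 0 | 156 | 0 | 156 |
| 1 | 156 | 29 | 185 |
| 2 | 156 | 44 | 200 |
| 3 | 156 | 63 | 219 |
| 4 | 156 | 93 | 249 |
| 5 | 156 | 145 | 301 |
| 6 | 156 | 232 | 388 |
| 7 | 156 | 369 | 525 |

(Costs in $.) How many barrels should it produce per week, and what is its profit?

Tabulate TR − TC: q=0: -156; q=1: -179; q=2: -188; q=3: -201; q=4: -225; q=5: -271; q=6: -352; q=7: -483.
Profit is highest at q = 0. Equivalently, the lowest AVC in the table is 63/3 ≈ $21 at q = 3, and P = $6 falls below it — price never covers variable cost, so the firm shuts down and loses only its fixed cost.

q = 0 (shut down); profit = -$156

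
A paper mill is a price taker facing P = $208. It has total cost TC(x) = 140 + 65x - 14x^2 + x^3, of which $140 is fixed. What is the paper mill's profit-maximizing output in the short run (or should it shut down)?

Produce at x = 13

Strip out fixed cost: VC = 65x - 14x^2 + x^3. Then AVC = 65 - 14x + x^2 and MC = 65 - 28x + 3x^2.
AVC hits its minimum where MC = AVC, at x = 7, giving min AVC = 65 - 14·7 + 7^2 = $16.
P = $208 exceeds min AVC = $16, so the firm stays open.
P = MC gives -143 - 28x + 3x^2 = 0, with roots -11/3 and 13. Take the larger (rising MC): x* = 13.
Check: AVC at x = 13 is $52 ≤ P, so revenue covers variable cost.
Profit = P·x − TC = 208·13 − 816 = $1888.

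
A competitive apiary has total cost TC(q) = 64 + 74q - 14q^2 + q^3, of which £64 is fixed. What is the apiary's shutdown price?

£25 per unit

The shutdown price is the minimum of AVC. VC = 74q - 14q^2 + q^3, so AVC = 74 - 14q + q^2.
dAVC/dq = -14 + 2q = 0 gives q = 7. min AVC = 74 - 14·7 + 7^2 = 25.
For P < £25 the firm produces nothing.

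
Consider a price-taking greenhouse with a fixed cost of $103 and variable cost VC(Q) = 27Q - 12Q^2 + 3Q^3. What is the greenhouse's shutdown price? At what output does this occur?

$15 per unit, at Q = 2

The firm shuts down when price falls below the minimum of average variable cost. AVC = VC/Q = 27 - 12Q + 3Q^2.
At the minimum of AVC, MC = AVC. MC = 27 - 24Q + 9Q^2; setting MC = AVC gives 6Q^2 - 12Q = 0, so Q = 2. min AVC = 15.
For P < $15 the firm produces nothing.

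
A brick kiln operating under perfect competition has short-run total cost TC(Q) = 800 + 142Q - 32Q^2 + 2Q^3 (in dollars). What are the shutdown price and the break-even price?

Shutdown price = min AVC. AVC = 142 - 32Q + 2Q^2, with vertex at Q = 8 and minimum $14.
ATC = 800/Q + 142 - 32Q + 2Q^2. Setting dATC/dQ = −800/Q^2 − 32 + 4Q = 0 gives Q = 10 (since 4·10^3 − 32·10^2 = 800).
min ATC = 800/10 + 142 − 32·10 + 2·10^2 = $102. That is the break-even price.
Between these two prices the firm operates at a loss; above $102 it earns a profit.

Shutdown price = $14; break-even price = $102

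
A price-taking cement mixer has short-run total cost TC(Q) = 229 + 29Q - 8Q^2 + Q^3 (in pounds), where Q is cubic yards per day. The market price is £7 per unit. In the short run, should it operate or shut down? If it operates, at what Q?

Shut down

From TC, MC = TC'(Q) = 29 - 16Q + 3Q^2 and AVC = VC/Q = 29 - 8Q + Q^2.
AVC hits its minimum where MC = AVC, at Q = 4, giving min AVC = 29 - 8·4 + 4^2 = £13.
With P < min AVC (£7 < £13), every unit sold adds to the loss.
Shutting down limits the loss to fixed cost, £229.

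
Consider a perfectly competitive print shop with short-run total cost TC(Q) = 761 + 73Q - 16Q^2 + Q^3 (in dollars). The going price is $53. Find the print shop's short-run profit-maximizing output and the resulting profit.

AVC = 73 - 16Q + Q^2 has its minimum $9 at Q = 8; price $53 clears that bar, so the firm operates.
MC = 73 - 32Q + 3Q^2. Setting P = MC and taking the root on the rising branch gives Q* = 10.
TR = 53·10 = 530. TC = 761 + 130 = 891. Profit = 530 − 891 = -$361.
By producing, the firm covers all variable cost plus $400 of fixed cost; shutting down would lose the full $761.

Profit = -$361 at Q = 10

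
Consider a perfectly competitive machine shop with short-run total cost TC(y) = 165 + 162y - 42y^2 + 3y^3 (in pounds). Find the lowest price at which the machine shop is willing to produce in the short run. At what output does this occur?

Short-run supply begins at min AVC. From VC = 162y - 42y^2 + 3y^3, AVC = 162 - 42y + 3y^2.
dAVC/dy = -42 + 6y = 0 gives y = 7. min AVC = 162 - 42·7 + 3·7^2 = 15.
So the shutdown price is £15.

£15 per unit, at y = 7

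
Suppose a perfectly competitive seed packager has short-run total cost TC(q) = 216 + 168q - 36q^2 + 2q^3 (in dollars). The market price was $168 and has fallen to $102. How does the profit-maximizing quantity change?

Output falls from 12 to 11

MC = 168 - 72q + 6q^2; the shutdown threshold is min AVC = $6 (at q = 9).
At P = $168 ≥ min AVC, set P = MC on the rising branch: q = 12.
At P = $102 ≥ min AVC, set P = MC: q = 11. The firm stays open but cuts output.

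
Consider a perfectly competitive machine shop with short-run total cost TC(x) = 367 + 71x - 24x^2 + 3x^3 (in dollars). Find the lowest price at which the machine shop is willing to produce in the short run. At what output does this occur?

The firm shuts down when price falls below the minimum of average variable cost. AVC = VC/x = 71 - 24x + 3x^2.
At the minimum of AVC, MC = AVC. MC = 71 - 48x + 9x^2; setting MC = AVC gives 6x^2 - 24x = 0, so x = 4. min AVC = 23.
The firm shuts down for any P below $23.

$23 per unit, at x = 4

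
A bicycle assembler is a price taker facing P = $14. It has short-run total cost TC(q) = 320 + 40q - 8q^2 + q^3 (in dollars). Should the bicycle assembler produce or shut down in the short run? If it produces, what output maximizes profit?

From TC, MC = TC'(q) = 40 - 16q + 3q^2 and AVC = VC/q = 40 - 8q + q^2.
The AVC parabola has its vertex at q = 8/2 = 4, where AVC = 40 - 8·4 + 4^2 = $24.
Since P = $14 < min AVC = $24, price fails to cover variable cost at any output.
Best response: produce nothing and absorb the $320 fixed cost.

Shut down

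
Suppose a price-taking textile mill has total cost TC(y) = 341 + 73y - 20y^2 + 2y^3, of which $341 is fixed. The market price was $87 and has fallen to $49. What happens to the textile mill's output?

MC = 73 - 40y + 6y^2; the shutdown threshold is min AVC = $23 (at y = 5).
With P = $87 above the shutdown price, P = MC gives y = 7.
At P = $49 ≥ min AVC, set P = MC: y = 6. The firm stays open but cuts output.

Output falls from 7 to 6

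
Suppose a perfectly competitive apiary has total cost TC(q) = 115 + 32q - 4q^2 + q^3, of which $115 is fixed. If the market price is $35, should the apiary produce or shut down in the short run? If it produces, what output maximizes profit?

Variable cost is VC = 32q - 4q^2 + q^3, so AVC = VC/q = 32 - 4q + q^2 and MC = dTC/dq = 32 - 8q + 3q^2.
AVC is minimized where dAVC/dq = -4 + 2q = 0, at q = 2; min AVC = 32 - 4·2 + 2^2 = $28.
P = $35 exceeds min AVC = $28, so the firm stays open.
Solving P = MC: -3 - 8q + 3q^2 = 0 ⇒ q = -1/3 or 3. On the upward-sloping branch, q* = 3.
Check: AVC at q = 3 is $29 ≤ P, so revenue covers variable cost.
Profit = P·q − TC = 35·3 − 202 = -$97, a loss, but smaller than the $115 fixed cost the firm would lose by shutting down.

Produce at q = 3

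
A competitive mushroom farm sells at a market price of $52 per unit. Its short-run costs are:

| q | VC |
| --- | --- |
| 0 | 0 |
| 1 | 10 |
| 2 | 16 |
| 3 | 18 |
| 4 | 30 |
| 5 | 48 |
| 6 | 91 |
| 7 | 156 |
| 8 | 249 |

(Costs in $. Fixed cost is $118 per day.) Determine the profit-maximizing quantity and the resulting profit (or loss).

Compute π = P·q − TC at each output: q=0: -118; q=1: -76; q=2: -30; q=3: 20; q=4: 60; q=5: 94; q=6: 103; q=7: 90; q=8: 49.
Profit is maximized at q = 6. AVC there is 91/6 = $15.17 ≤ P, so producing beats shutting down (which would give -$118).

q = 6; profit = $103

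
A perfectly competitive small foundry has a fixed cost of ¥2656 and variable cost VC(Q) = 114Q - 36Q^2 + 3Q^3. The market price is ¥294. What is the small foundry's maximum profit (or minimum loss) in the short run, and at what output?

AVC = 114 - 36Q + 3Q^2 has its minimum ¥6 at Q = 6; price ¥294 clears that bar, so the firm operates.
MC = 114 - 72Q + 9Q^2. Setting P = MC and taking the root on the rising branch gives Q* = 10.
TR = 294·10 = 2940. TC = 2656 + 540 = 3196. Profit = 2940 − 3196 = -¥256.
That loss of ¥256 beats the ¥2656 the firm would lose by shutting down; producing recovers ¥2400 of fixed cost.

Profit = -¥256 at Q = 10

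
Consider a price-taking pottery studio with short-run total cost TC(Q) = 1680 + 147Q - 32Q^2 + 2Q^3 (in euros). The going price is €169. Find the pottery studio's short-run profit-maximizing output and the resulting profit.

AVC = 147 - 32Q + 2Q^2 has its minimum €19 at Q = 8; price €169 clears that bar, so the firm operates.
MC = 147 - 64Q + 6Q^2. Setting P = MC and taking the root on the rising branch gives Q* = 11.
TR = 169·11 = 1859. TC = 1680 + 407 = 2087. Profit = 1859 − 2087 = -€228.
By producing, the firm covers all variable cost plus €1452 of fixed cost; shutting down would lose the full €1680.

Profit = -€228 at Q = 11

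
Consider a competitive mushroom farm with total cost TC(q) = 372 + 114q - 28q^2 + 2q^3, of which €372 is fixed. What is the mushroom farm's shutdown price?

€16 per unit

The firm shuts down when price falls below the minimum of average variable cost. AVC = VC/q = 114 - 28q + 2q^2.
At the minimum of AVC, MC = AVC. MC = 114 - 56q + 6q^2; setting MC = AVC gives 4q^2 - 28q = 0, so q = 7. min AVC = 16.
The firm shuts down for any P below €16.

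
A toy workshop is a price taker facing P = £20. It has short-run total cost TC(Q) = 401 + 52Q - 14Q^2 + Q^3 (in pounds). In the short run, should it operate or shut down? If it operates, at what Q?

From TC, MC = TC'(Q) = 52 - 28Q + 3Q^2 and AVC = VC/Q = 52 - 14Q + Q^2.
The AVC parabola has its vertex at Q = 14/2 = 7, where AVC = 52 - 14·7 + 7^2 = £3.
Since P = £20 ≥ min AVC = £3, price covers variable cost and the firm should produce.
Solving P = MC: 32 - 28Q + 3Q^2 = 0 ⇒ Q = 4/3 or 8. On the upward-sloping branch, Q* = 8.
Check: AVC at Q = 8 is £4 ≤ P, so revenue covers variable cost.
Profit = P·Q − TC = 20·8 − 433 = -£273, a loss, but smaller than the £401 fixed cost the firm would lose by shutting down.

Produce at Q = 8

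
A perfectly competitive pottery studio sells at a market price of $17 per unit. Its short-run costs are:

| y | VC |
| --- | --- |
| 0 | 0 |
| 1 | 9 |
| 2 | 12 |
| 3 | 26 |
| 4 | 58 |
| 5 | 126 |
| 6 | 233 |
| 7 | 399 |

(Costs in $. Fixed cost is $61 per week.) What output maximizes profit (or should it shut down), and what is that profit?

Tabulate TR − TC: y=0: -61; y=1: -53; y=2: -39; y=3: -36; y=4: -51; y=5: -102; y=6: -192; y=7: -341.
Profit is maximized at y = 3. AVC there is 26/3 = $8.67 ≤ P, so producing beats shutting down (which would give -$61).

y = 3; profit = -$36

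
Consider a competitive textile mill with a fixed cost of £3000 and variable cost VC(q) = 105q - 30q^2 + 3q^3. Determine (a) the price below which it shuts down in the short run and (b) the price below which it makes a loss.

Shutdown price = £30; break-even price = £405

AVC = 105 - 30q + 3q^2; minimized at q = 5, giving min AVC = £30. That is the shutdown price.
ATC = 3000/q + 105 - 30q + 3q^2. Setting dATC/dq = −3000/q^2 − 30 + 6q = 0 gives q = 10 (since 6·10^3 − 30·10^2 = 3000).
min ATC = 3000/10 + 105 − 30·10 + 3·10^2 = £405. That is the break-even price.
Between these two prices the firm operates at a loss; above £405 it earns a profit.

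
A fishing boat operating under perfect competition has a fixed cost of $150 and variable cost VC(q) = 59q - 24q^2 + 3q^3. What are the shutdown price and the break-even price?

AVC = 59 - 24q + 3q^2; minimized at q = 4, giving min AVC = $11. That is the shutdown price.
ATC = 150/q + 59 - 24q + 3q^2. Setting dATC/dq = −150/q^2 − 24 + 6q = 0 gives q = 5 (since 6·5^3 − 24·5^2 = 150).
min ATC = 150/5 + 59 − 24·5 + 3·5^2 = $44. That is the break-even price.
Between these two prices the firm operates at a loss; above $44 it earns a profit.

Shutdown price = $11; break-even price = $44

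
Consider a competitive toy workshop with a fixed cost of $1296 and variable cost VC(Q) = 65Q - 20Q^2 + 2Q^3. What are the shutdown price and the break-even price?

Shutdown price = $15; break-even price = $191

Shutdown price = min AVC. AVC = 65 - 20Q + 2Q^2, with vertex at Q = 5 and minimum $15.
ATC = 1296/Q + 65 - 20Q + 2Q^2. Setting dATC/dQ = −1296/Q^2 − 20 + 4Q = 0 gives Q = 9 (since 4·9^3 − 20·9^2 = 1296).
min ATC = 1296/9 + 65 − 20·9 + 2·9^2 = $191. That is the break-even price.
Between these two prices the firm operates at a loss; above $191 it earns a profit.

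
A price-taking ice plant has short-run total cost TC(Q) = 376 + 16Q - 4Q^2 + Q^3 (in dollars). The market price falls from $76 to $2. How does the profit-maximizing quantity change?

MC = 16 - 8Q + 3Q^2; the shutdown threshold is min AVC = $12 (at Q = 2).
At P = $76 ≥ min AVC, set P = MC on the rising branch: Q = 6.
At P = $2 < min AVC = $12, price no longer covers variable cost at any output, so the firm shuts down: Q = 0.

Output falls from 6 to 0 (the firm shuts down)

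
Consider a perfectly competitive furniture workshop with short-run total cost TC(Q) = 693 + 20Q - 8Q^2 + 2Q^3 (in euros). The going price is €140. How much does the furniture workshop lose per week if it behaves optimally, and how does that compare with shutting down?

Profit = -€117 at Q = 6

AVC = 20 - 8Q + 2Q^2 has its minimum €12 at Q = 2; price €140 clears that bar, so the firm operates.
MC = 20 - 16Q + 6Q^2. Setting P = MC and taking the root on the rising branch gives Q* = 6.
TR = 140·6 = 840. TC = 693 + 264 = 957. Profit = 840 − 957 = -€117.
That loss of €117 beats the €693 the firm would lose by shutting down; producing recovers €576 of fixed cost.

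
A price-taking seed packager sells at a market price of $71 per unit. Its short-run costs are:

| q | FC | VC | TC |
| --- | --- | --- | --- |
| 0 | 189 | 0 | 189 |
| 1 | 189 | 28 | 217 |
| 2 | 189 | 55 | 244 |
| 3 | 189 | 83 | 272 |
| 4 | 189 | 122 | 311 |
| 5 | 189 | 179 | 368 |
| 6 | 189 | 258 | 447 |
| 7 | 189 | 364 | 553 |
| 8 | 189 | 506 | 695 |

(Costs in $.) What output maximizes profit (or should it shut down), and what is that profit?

q = 5; profit = -$13

Tabulate TR − TC: q=0: -189; q=1: -146; q=2: -102; q=3: -59; q=4: -27; q=5: -13; q=6: -21; q=7: -56; q=8: -127.
Profit is maximized at q = 5. AVC there is 179/5 = $35.80 ≤ P, so producing beats shutting down (which would give -$189).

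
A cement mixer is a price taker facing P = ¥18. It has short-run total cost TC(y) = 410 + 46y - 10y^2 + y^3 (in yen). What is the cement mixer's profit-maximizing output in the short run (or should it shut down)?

Shut down

From TC, MC = TC'(y) = 46 - 20y + 3y^2 and AVC = VC/y = 46 - 10y + y^2.
AVC hits its minimum where MC = AVC, at y = 5, giving min AVC = 46 - 10·5 + 5^2 = ¥21.
Since P = ¥18 < min AVC = ¥21, price fails to cover variable cost at any output.
Best response: produce nothing and absorb the ¥410 fixed cost.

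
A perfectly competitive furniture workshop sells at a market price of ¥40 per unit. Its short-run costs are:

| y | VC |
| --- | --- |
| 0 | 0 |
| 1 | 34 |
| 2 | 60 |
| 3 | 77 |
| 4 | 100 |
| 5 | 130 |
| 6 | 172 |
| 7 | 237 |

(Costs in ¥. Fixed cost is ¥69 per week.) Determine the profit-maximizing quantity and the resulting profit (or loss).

y = 5; profit = ¥1

Tabulate TR − TC: y=0: -69; y=1: -63; y=2: -49; y=3: -26; y=4: -9; y=5: 1; y=6: -1; y=7: -26.
Profit is maximized at y = 5. AVC there is 130/5 = ¥26 ≤ P, so producing beats shutting down (which would give -¥69).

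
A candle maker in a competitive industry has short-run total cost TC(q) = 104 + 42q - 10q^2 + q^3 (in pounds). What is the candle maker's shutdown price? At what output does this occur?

The firm shuts down when price falls below the minimum of average variable cost. AVC = VC/q = 42 - 10q + q^2.
At the minimum of AVC, MC = AVC. MC = 42 - 20q + 3q^2; setting MC = AVC gives 2q^2 - 10q = 0, so q = 5. min AVC = 17.
So the shutdown price is £17.

£17 per unit, at q = 5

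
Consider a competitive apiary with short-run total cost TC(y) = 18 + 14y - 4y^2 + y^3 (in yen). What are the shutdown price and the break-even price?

Shutdown price = ¥10; break-even price = ¥17

AVC = 14 - 4y + y^2; minimized at y = 2, giving min AVC = ¥10. That is the shutdown price.
ATC = 18/y + 14 - 4y + y^2. Setting dATC/dy = −18/y^2 − 4 + 2y = 0 gives y = 3 (since 2·3^3 − 4·3^2 = 18).
min ATC = 18/3 + 14 − 4·3 + 3^2 = ¥17. That is the break-even price.
For ¥10 ≤ P < ¥17 the firm produces at a loss; below ¥10 it shuts down.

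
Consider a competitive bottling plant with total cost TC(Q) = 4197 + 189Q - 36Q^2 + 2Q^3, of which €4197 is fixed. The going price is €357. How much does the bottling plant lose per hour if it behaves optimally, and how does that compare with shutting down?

AVC = 189 - 36Q + 2Q^2; min AVC = €27 at Q = 9. Since P = €357 ≥ min AVC, the firm produces.
With MC = 189 - 72Q + 6Q^2, P = MC on the upward-sloping part at Q* = 14.
TR = 357·14 = 4998. TC = 4197 + 1078 = 5275. Profit = 4998 − 5275 = -€277.
By producing, the firm covers all variable cost plus €3920 of fixed cost; shutting down would lose the full €4197.

Profit = -€277 at Q = 14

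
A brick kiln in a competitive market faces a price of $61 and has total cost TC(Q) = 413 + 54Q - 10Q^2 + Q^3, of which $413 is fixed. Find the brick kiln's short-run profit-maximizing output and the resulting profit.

Profit = -$217 at Q = 7

AVC = 54 - 10Q + Q^2; min AVC = $29 at Q = 5. Since P = $61 ≥ min AVC, the firm produces.
MC = 54 - 20Q + 3Q^2. Setting P = MC and taking the root on the rising branch gives Q* = 7.
TR = 61·7 = 427. TC = 413 + 231 = 644. Profit = 427 − 644 = -$217.
By producing, the firm covers all variable cost plus $196 of fixed cost; shutting down would lose the full $413.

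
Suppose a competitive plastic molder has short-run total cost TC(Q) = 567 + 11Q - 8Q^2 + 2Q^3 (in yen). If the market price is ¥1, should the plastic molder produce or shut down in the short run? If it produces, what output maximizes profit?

Shut down

From TC, MC = TC'(Q) = 11 - 16Q + 6Q^2 and AVC = VC/Q = 11 - 8Q + 2Q^2.
AVC hits its minimum where MC = AVC, at Q = 2, giving min AVC = 11 - 8·2 + 2·2^2 = ¥3.
With P < min AVC (¥1 < ¥3), every unit sold adds to the loss.
Shutting down limits the loss to fixed cost, ¥567.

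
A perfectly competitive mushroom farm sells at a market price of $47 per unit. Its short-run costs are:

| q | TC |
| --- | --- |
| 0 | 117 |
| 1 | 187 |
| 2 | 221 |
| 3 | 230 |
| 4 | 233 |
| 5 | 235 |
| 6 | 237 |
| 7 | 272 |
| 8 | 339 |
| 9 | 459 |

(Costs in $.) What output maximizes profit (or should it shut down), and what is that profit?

Tabulate TR − TC: q=0: -117; q=1: -140; q=2: -127; q=3: -89; q=4: -45; q=5: 0; q=6: 45; q=7: 57; q=8: 37; q=9: -36.
Profit is maximized at q = 7. AVC there is 155/7 = $22.14 ≤ P, so producing beats shutting down (which would give -$117).

q = 7; profit = $57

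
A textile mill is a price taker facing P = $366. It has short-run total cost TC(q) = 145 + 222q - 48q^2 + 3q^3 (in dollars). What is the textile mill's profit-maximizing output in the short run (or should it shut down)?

Variable cost is VC = 222q - 48q^2 + 3q^3, so AVC = VC/q = 222 - 48q + 3q^2 and MC = dTC/dq = 222 - 96q + 9q^2.
The AVC parabola has its vertex at q = 48/6 = 8, where AVC = 222 - 48·8 + 3·8^2 = $30.
Because $366 ≥ $30, revenue can cover variable cost; the firm operates.
P = MC gives -144 - 96q + 9q^2 = 0, with roots -4/3 and 12. Take the larger (rising MC): q* = 12.
Check: AVC at q = 12 is $78 ≤ P, so revenue covers variable cost.
Profit = P·q − TC = 366·12 − 1081 = $3311.

Produce at q = 12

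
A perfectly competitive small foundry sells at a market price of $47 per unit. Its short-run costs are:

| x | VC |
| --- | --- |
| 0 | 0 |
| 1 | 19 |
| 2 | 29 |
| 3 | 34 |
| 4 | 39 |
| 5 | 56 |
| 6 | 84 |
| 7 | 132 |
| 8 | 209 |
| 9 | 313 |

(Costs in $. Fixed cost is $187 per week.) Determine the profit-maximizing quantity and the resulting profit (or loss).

x = 6; profit = $11

Tabulate TR − TC: x=0: -187; x=1: -159; x=2: -122; x=3: -80; x=4: -38; x=5: -8; x=6: 11; x=7: 10; x=8: -20; x=9: -77.
Profit is maximized at x = 6. AVC there is 84/6 = $14 ≤ P, so producing beats shutting down (which would give -$187).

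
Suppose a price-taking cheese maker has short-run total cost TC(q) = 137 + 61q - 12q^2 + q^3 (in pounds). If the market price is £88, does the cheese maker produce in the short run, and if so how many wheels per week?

Strip out fixed cost: VC = 61q - 12q^2 + q^3. Then AVC = 61 - 12q + q^2 and MC = 61 - 24q + 3q^2.
AVC is minimized where dAVC/dq = -12 + 2q = 0, at q = 6; min AVC = 61 - 12·6 + 6^2 = £25.
Since P = £88 ≥ min AVC = £25, price covers variable cost and the firm should produce.
P = MC gives -27 - 24q + 3q^2 = 0, with roots -1 and 9. Take the larger (rising MC): q* = 9.
Check: AVC at q = 9 is £34 ≤ P, so revenue covers variable cost.
Profit = P·q − TC = 88·9 − 443 = £349.

Produce at q = 9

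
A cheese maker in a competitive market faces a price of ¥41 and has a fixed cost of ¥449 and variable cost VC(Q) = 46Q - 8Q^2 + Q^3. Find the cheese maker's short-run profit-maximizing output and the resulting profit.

Profit = -¥399 at Q = 5

AVC = 46 - 8Q + Q^2 has its minimum ¥30 at Q = 4; price ¥41 clears that bar, so the firm operates.
With MC = 46 - 16Q + 3Q^2, P = MC on the upward-sloping part at Q* = 5.
TR = 41·5 = 205. TC = 449 + 155 = 604. Profit = 205 − 604 = -¥399.
Shutting down would mean losing the fixed cost of ¥449, so operating at a loss of ¥399 is better by ¥50.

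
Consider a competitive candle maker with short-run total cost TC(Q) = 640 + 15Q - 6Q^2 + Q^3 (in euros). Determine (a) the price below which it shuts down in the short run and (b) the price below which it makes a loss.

Shutdown price = €6; break-even price = €111

AVC = 15 - 6Q + Q^2; minimized at Q = 3, giving min AVC = €6. That is the shutdown price.
ATC = 640/Q + 15 - 6Q + Q^2. Setting dATC/dQ = −640/Q^2 − 6 + 2Q = 0 gives Q = 8 (since 2·8^3 − 6·8^2 = 640).
min ATC = 640/8 + 15 − 6·8 + 8^2 = €111. That is the break-even price.
Between these two prices the firm operates at a loss; above €111 it earns a profit.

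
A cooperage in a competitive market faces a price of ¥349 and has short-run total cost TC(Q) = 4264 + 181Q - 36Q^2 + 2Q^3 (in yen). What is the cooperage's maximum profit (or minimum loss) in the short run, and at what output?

Profit = -¥344 at Q = 14

AVC = 181 - 36Q + 2Q^2; min AVC = ¥19 at Q = 9. Since P = ¥349 ≥ min AVC, the firm produces.
With MC = 181 - 72Q + 6Q^2, P = MC on the upward-sloping part at Q* = 14.
TR = 349·14 = 4886. TC = 4264 + 966 = 5230. Profit = 4886 − 5230 = -¥344.
By producing, the firm covers all variable cost plus ¥3920 of fixed cost; shutting down would lose the full ¥4264.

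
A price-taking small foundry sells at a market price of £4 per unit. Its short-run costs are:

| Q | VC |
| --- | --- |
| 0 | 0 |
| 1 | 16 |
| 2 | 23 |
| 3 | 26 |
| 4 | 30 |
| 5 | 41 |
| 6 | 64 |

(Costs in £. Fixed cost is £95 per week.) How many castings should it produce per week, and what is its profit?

Q = 0 (shut down); profit = -£95

Profit at each row (π = 4Q − TC): Q=0: -95; Q=1: -107; Q=2: -110; Q=3: -109; Q=4: -109; Q=5: -116; Q=6: -135.
Profit is highest at Q = 0. Equivalently, the lowest AVC in the table is 30/4 ≈ £7.50 at Q = 4, and P = £4 falls below it — price never covers variable cost, so the firm shuts down and loses only its fixed cost.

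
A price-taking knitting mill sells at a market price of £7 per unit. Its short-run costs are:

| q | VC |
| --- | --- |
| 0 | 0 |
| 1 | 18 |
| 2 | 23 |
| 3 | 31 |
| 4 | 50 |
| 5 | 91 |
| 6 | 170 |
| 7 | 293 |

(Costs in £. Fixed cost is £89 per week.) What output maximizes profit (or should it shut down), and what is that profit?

Compute π = P·q − TC at each output: q=0: -89; q=1: -100; q=2: -98; q=3: -99; q=4: -111; q=5: -145; q=6: -217; q=7: -333.
Profit is highest at q = 0. Equivalently, the lowest AVC in the table is 31/3 ≈ £10.33 at q = 3, and P = £7 falls below it — price never covers variable cost, so the firm shuts down and loses only its fixed cost.

q = 0 (shut down); profit = -£89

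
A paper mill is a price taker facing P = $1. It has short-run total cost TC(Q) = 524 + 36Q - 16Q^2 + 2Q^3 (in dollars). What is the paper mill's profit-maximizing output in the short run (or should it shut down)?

Shut down

From TC, MC = TC'(Q) = 36 - 32Q + 6Q^2 and AVC = VC/Q = 36 - 16Q + 2Q^2.
AVC hits its minimum where MC = AVC, at Q = 4, giving min AVC = 36 - 16·4 + 2·4^2 = $4.
P = $1 lies below min AVC = $4; no output level covers variable cost.
Shutting down limits the loss to fixed cost, $524.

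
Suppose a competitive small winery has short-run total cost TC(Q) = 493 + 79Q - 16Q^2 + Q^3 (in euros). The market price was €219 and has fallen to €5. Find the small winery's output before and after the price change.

Output falls from 14 to 0 (the firm shuts down)

MC = 79 - 32Q + 3Q^2; the shutdown threshold is min AVC = €15 (at Q = 8).
With P = €219 above the shutdown price, P = MC gives Q = 14.
At P = €5 < min AVC = €15, price no longer covers variable cost at any output, so the firm shuts down: Q = 0.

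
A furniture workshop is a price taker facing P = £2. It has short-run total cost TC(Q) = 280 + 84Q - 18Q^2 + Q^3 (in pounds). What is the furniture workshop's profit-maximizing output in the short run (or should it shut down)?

Shut down

Strip out fixed cost: VC = 84Q - 18Q^2 + Q^3. Then AVC = 84 - 18Q + Q^2 and MC = 84 - 36Q + 3Q^2.
AVC hits its minimum where MC = AVC, at Q = 9, giving min AVC = 84 - 18·9 + 9^2 = £3.
With P < min AVC (£2 < £3), every unit sold adds to the loss.
Shutting down limits the loss to fixed cost, £280.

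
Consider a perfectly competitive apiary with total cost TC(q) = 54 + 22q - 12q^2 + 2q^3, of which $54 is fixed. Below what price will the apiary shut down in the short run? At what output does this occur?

Short-run supply begins at min AVC. From VC = 22q - 12q^2 + 2q^3, AVC = 22 - 12q + 2q^2.
At the minimum of AVC, MC = AVC. MC = 22 - 24q + 6q^2; setting MC = AVC gives 4q^2 - 12q = 0, so q = 3. min AVC = 4.
For P < $4 the firm produces nothing.

$4 per unit, at q = 3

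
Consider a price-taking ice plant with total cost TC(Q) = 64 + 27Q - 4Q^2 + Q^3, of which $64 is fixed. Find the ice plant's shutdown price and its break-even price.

Shutdown price = $23; break-even price = $43

Shutdown price = min AVC. AVC = 27 - 4Q + Q^2, with vertex at Q = 2 and minimum $23.
ATC = 64/Q + 27 - 4Q + Q^2. Setting dATC/dQ = −64/Q^2 − 4 + 2Q = 0 gives Q = 4 (since 2·4^3 − 4·4^2 = 64).
min ATC = 64/4 + 27 − 4·4 + 4^2 = $43. That is the break-even price.
For $23 ≤ P < $43 the firm produces at a loss; below $23 it shuts down.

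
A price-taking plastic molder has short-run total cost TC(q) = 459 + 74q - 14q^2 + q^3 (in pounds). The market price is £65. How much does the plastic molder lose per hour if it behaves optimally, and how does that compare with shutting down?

Profit = -£135 at q = 9

AVC = 74 - 14q + q^2; min AVC = £25 at q = 7. Since P = £65 ≥ min AVC, the firm produces.
With MC = 74 - 28q + 3q^2, P = MC on the upward-sloping part at q* = 9.
TR = 65·9 = 585. TC = 459 + 261 = 720. Profit = 585 − 720 = -£135.
By producing, the firm covers all variable cost plus £324 of fixed cost; shutting down would lose the full £459.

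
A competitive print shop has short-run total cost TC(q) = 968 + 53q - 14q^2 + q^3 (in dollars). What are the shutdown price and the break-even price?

AVC = 53 - 14q + q^2; minimized at q = 7, giving min AVC = $4. That is the shutdown price.
ATC = 968/q + 53 - 14q + q^2. Setting dATC/dq = −968/q^2 − 14 + 2q = 0 gives q = 11 (since 2·11^3 − 14·11^2 = 968).
min ATC = 968/11 + 53 − 14·11 + 11^2 = $108. That is the break-even price.
For $4 ≤ P < $108 the firm produces at a loss; below $4 it shuts down.

Shutdown price = $4; break-even price = $108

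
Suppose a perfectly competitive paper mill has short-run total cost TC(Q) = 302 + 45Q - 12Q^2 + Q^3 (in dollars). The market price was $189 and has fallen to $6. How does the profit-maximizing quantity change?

Output falls from 12 to 0 (the firm shuts down)

MC = 45 - 24Q + 3Q^2; the shutdown threshold is min AVC = $9 (at Q = 6).
With P = $189 above the shutdown price, P = MC gives Q = 12.
At P = $6 < min AVC = $9, price no longer covers variable cost at any output, so the firm shuts down: Q = 0.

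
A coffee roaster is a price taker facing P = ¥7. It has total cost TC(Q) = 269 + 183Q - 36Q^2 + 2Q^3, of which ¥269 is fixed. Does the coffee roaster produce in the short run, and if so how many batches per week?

Variable cost is VC = 183Q - 36Q^2 + 2Q^3, so AVC = VC/Q = 183 - 36Q + 2Q^2 and MC = dTC/dQ = 183 - 72Q + 6Q^2.
AVC is minimized where dAVC/dQ = -36 + 4Q = 0, at Q = 9; min AVC = 183 - 36·9 + 2·9^2 = ¥21.
P = ¥7 lies below min AVC = ¥21; no output level covers variable cost.
The firm minimizes its loss by shutting down and losing only its fixed cost of ¥269.

Shut down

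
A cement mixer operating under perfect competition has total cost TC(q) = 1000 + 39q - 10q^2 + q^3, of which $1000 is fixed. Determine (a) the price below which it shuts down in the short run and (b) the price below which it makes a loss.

Shutdown price = min AVC. AVC = 39 - 10q + q^2, with vertex at q = 5 and minimum $14.
ATC = 1000/q + 39 - 10q + q^2. Setting dATC/dq = −1000/q^2 − 10 + 2q = 0 gives q = 10 (since 2·10^3 − 10·10^2 = 1000).
min ATC = 1000/10 + 39 − 10·10 + 10^2 = $139. That is the break-even price.
For $14 ≤ P < $139 the firm produces at a loss; below $14 it shuts down.

Shutdown price = $14; break-even price = $139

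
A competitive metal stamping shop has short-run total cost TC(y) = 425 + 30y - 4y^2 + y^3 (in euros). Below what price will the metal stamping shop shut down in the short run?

The shutdown price is the minimum of AVC. VC = 30y - 4y^2 + y^3, so AVC = 30 - 4y + y^2.
At the minimum of AVC, MC = AVC. MC = 30 - 8y + 3y^2; setting MC = AVC gives 2y^2 - 4y = 0, so y = 2. min AVC = 26.
For P < €26 the firm produces nothing.

€26 per unit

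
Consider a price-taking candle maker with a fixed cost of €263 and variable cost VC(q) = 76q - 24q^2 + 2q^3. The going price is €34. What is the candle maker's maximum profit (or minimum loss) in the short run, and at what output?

AVC = 76 - 24q + 2q^2; min AVC = €4 at q = 6. Since P = €34 ≥ min AVC, the firm produces.
MC = 76 - 48q + 6q^2. Setting P = MC and taking the root on the rising branch gives q* = 7.
TR = 34·7 = 238. TC = 263 + 42 = 305. Profit = 238 − 305 = -€67.
By producing, the firm covers all variable cost plus €196 of fixed cost; shutting down would lose the full €263.

Profit = -€67 at q = 7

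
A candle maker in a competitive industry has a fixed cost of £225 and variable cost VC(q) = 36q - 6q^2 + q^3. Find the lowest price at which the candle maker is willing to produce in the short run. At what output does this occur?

Short-run supply begins at min AVC. From VC = 36q - 6q^2 + q^3, AVC = 36 - 6q + q^2.
dAVC/dq = -6 + 2q = 0 gives q = 3. min AVC = 36 - 6·3 + 3^2 = 27.
The firm shuts down for any P below £27.

£27 per unit, at q = 3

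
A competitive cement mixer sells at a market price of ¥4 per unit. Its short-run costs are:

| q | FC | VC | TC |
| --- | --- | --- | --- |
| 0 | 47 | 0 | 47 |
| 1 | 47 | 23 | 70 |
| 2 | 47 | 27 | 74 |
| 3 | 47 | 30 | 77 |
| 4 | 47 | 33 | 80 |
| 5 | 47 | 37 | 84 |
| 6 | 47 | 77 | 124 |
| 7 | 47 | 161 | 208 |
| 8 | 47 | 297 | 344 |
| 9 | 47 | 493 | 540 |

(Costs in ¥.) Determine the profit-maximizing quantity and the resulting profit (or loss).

Tabulate TR − TC: q=0: -47; q=1: -66; q=2: -66; q=3: -65; q=4: -64; q=5: -64; q=6: -100; q=7: -180; q=8: -312; q=9: -504.
Profit is highest at q = 0. Equivalently, the lowest AVC in the table is 37/5 ≈ ¥7.40 at q = 5, and P = ¥4 falls below it — price never covers variable cost, so the firm shuts down and loses only its fixed cost.

q = 0 (shut down); profit = -¥47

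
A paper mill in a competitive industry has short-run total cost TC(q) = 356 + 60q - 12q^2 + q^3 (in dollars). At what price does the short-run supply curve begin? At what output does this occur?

The shutdown price is the minimum of AVC. VC = 60q - 12q^2 + q^3, so AVC = 60 - 12q + q^2.
At the minimum of AVC, MC = AVC. MC = 60 - 24q + 3q^2; setting MC = AVC gives 2q^2 - 12q = 0, so q = 6. min AVC = 24.
So the shutdown price is $24.

$24 per unit, at q = 6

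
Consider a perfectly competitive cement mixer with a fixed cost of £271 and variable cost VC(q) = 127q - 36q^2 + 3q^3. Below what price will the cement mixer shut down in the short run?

The shutdown price is the minimum of AVC. VC = 127q - 36q^2 + 3q^3, so AVC = 127 - 36q + 3q^2.
dAVC/dq = -36 + 6q = 0 gives q = 6. min AVC = 127 - 36·6 + 3·6^2 = 19.
So the shutdown price is £19.

£19 per unit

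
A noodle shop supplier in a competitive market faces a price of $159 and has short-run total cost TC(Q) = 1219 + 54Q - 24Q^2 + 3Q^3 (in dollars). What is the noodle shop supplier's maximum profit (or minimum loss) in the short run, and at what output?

AVC = 54 - 24Q + 3Q^2 has its minimum $6 at Q = 4; price $159 clears that bar, so the firm operates.
MC = 54 - 48Q + 9Q^2. Setting P = MC and taking the root on the rising branch gives Q* = 7.
TR = 159·7 = 1113. TC = 1219 + 231 = 1450. Profit = 1113 − 1450 = -$337.
That loss of $337 beats the $1219 the firm would lose by shutting down; producing recovers $882 of fixed cost.

Profit = -$337 at Q = 7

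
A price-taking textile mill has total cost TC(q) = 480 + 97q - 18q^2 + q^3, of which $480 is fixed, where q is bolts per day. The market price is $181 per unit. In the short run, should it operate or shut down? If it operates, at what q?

Produce at q = 14

Strip out fixed cost: VC = 97q - 18q^2 + q^3. Then AVC = 97 - 18q + q^2 and MC = 97 - 36q + 3q^2.
AVC hits its minimum where MC = AVC, at q = 9, giving min AVC = 97 - 18·9 + 9^2 = $16.
Since P = $181 ≥ min AVC = $16, price covers variable cost and the firm should produce.
P = MC gives -84 - 36q + 3q^2 = 0, with roots -2 and 14. Take the larger (rising MC): q* = 14.
Check: AVC at q = 14 is $41 ≤ P, so revenue covers variable cost.
Profit = P·q − TC = 181·14 − 1054 = $1480.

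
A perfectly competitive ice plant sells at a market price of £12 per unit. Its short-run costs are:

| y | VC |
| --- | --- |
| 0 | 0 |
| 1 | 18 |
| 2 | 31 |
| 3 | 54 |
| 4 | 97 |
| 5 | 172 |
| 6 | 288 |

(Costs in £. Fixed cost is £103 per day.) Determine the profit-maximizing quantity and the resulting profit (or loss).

y = 0 (shut down); profit = -£103

Profit at each row (π = 12y − TC): y=0: -103; y=1: -109; y=2: -110; y=3: -121; y=4: -152; y=5: -215; y=6: -319.
Profit is highest at y = 0. Equivalently, the lowest AVC in the table is 31/2 ≈ £15.50 at y = 2, and P = £12 falls below it — price never covers variable cost, so the firm shuts down and loses only its fixed cost.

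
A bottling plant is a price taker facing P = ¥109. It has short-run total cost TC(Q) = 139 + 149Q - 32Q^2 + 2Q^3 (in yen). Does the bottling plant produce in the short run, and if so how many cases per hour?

From TC, MC = TC'(Q) = 149 - 64Q + 6Q^2 and AVC = VC/Q = 149 - 32Q + 2Q^2.
The AVC parabola has its vertex at Q = 32/4 = 8, where AVC = 149 - 32·8 + 2·8^2 = ¥21.
P = ¥109 exceeds min AVC = ¥21, so the firm stays open.
Set P = MC: 109 = 149 - 64Q + 6Q^2 → 40 - 64Q + 6Q^2 = 0. The roots are Q = 2/3 and Q = 10; the profit-maximizing output is on the rising part of MC, so Q* = 10.
Check: AVC at Q = 10 is ¥29 ≤ P, so revenue covers variable cost.
Profit = P·Q − TC = 109·10 − 429 = ¥661.

Produce at Q = 10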